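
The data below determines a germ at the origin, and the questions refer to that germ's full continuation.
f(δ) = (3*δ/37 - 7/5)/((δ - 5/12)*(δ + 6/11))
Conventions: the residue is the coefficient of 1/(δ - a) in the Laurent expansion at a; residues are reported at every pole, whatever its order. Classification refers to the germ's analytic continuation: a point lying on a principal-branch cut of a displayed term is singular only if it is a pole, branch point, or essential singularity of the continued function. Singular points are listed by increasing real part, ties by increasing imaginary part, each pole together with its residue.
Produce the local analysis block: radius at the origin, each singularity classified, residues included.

Denominator factor (δ - 5/12): pole of order 1 at 5/12, modulus 5/12.
Denominator factor (δ + 6/11): pole of order 1 at -6/11, modulus 6/11.
The radius of convergence is the smallest modulus among the singular points: 5/12.
At the order-1 pole -6/11 set g(δ) = (δ - (-6/11))*f(δ) = (3*δ/37 - 7/5)/(δ - 5/12).
Simple pole: residue = g(a) at a = -6/11, which is 35268/23495.
At the order-1 pole 5/12 set g(δ) = (δ - (5/12))*f(δ) = (3*δ/37 - 7/5)/(δ + 6/11).
Simple pole: residue = g(a) at a = 5/12, which is -33363/23495.
List the singular points by increasing real part (a conjugate pair: the negative imaginary part first).

Radius of convergence at 0: 5/12.
At -6/11: a pole of order 1; residue 35268/23495.
At 5/12: a pole of order 1; residue -33363/23495.


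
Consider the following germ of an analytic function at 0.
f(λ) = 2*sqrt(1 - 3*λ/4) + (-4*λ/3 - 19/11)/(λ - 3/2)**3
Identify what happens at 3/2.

The point is a pole of order 3.

The denominator factor λ - 3/2 vanishes at 3/2 and appears to the power 3; the numerator there equals -41/11, nonzero, and no other factor vanishes.
The branch terms are analytic at this point.
Hence a pole whose order is the multiplicity, 3.


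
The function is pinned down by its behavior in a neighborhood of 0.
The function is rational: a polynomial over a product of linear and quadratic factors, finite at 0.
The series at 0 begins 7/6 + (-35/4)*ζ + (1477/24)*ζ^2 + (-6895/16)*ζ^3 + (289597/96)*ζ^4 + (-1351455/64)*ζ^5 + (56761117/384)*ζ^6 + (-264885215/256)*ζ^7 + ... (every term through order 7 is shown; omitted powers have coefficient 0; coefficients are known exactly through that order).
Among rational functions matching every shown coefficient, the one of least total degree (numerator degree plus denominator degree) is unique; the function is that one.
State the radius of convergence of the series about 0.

The radius of convergence is 1/7.

No rational of total degree below 2 reproduces all 8 coefficients; solving the [0/2] Pade equations on them gives f(ζ) = 1/(3*(ζ + 1/7)*(ζ + 2)), whose expansion matches every shown term.
Denominator factor (ζ + 1/7): pole of order 1 at -1/7, modulus 1/7.
Denominator factor (ζ + 2): pole of order 1 at -2, modulus 2.
The radius of convergence is the smallest modulus among the singular points: 1/7.


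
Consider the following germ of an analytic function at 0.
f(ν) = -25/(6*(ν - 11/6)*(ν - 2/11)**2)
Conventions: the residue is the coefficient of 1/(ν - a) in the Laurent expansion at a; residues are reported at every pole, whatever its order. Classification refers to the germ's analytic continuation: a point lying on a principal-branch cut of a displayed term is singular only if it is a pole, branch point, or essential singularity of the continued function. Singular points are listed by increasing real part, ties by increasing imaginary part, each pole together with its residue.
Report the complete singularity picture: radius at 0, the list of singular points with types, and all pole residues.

Denominator factor (ν - 2/11)^2: pole of order 2 at 2/11, modulus 2/11.
Denominator factor (ν - 11/6): pole of order 1 at 11/6, modulus 11/6.
The radius of convergence is the smallest modulus among the singular points: 2/11.
At the order-2 pole 2/11 set g(ν) = (ν - (2/11))^2*f(ν) = -25/(6*(ν - 11/6)).
Order-2 pole: residue = g'(a); g'(2/11) = 18150/11881, so the residue is 18150/11881.
At the order-1 pole 11/6 set g(ν) = (ν - (11/6))*f(ν) = -25/(6*(ν - 2/11)**2).
Simple pole: residue = g(a) at a = 11/6, which is -18150/11881.
List the singular points by increasing real part (a conjugate pair: the negative imaginary part first).

Radius of convergence at 0: 2/11.
At 2/11: a pole of order 2; residue 18150/11881.
At 11/6: a pole of order 1; residue -18150/11881.


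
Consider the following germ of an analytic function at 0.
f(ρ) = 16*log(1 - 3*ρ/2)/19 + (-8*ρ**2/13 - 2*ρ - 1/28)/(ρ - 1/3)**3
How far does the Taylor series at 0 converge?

The radius of convergence is 1/3.

Denominator factor (ρ - 1/3)^3: pole of order 3 at 1/3, modulus 1/3.
Branch term (16/19)*log(1 - ρ/(2/3)): its argument vanishes at ρ = 2/3, a logarithmic branch point, modulus 2/3.
The radius of convergence is the smallest modulus among the singular points: 1/3.


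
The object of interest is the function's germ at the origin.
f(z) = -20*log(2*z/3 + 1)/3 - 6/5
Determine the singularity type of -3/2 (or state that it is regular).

The point is a logarithmic branch point.

The term (-20/3)*log(1 - z/(-3/2)) has argument 1 - -3/2/(-3/2) = 0 at -3/2: a logarithmic (infinitely-sheeted) branch point; the remaining terms are analytic or single-valued there.


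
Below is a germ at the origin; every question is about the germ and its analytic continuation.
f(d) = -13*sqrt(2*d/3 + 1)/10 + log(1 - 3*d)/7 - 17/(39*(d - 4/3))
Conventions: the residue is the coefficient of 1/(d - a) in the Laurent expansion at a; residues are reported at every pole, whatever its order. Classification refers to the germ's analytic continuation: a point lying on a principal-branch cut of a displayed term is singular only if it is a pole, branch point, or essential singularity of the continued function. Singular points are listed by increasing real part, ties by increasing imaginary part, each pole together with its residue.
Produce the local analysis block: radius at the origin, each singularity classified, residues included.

Radius of convergence at 0: 1/3.
At -3/2: an algebraic (square-root) branch point.
At 1/3: a logarithmic branch point.
At 4/3: a pole of order 1; residue -17/39.

Denominator factor (d - 4/3): pole of order 1 at 4/3, modulus 4/3.
Branch term (1/7)*log(1 - d/(1/3)): its argument vanishes at d = 1/3, a logarithmic branch point, modulus 1/3.
Branch term (-13/10)*sqrt(1 - d/(-3/2)): its argument vanishes at d = -3/2, a square-root branch point, modulus 3/2.
The radius of convergence is the smallest modulus among the singular points: 1/3.
The branch terms are analytic at 4/3 and contribute nothing to the residue; only the rational part matters.
At the order-1 pole 4/3 set g(d) = (d - (4/3))*(rational part) = -17/39.
Simple pole: residue = g(a) at a = 4/3, which is -17/39.
List the singular points by increasing real part (a conjugate pair: the negative imaginary part first).


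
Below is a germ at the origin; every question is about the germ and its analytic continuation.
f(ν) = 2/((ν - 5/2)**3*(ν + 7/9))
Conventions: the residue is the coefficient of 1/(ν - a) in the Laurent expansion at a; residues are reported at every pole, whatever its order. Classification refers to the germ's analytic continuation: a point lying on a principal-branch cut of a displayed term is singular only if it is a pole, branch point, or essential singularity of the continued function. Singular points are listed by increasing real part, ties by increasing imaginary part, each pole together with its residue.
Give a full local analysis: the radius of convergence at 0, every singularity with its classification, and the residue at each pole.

Radius of convergence at 0: 7/9.
At -7/9: a pole of order 1; residue -11664/205379.
At 5/2: a pole of order 3; residue 11664/205379.

Denominator factor (ν + 7/9): pole of order 1 at -7/9, modulus 7/9.
Denominator factor (ν - 5/2)^3: pole of order 3 at 5/2, modulus 5/2.
The radius of convergence is the smallest modulus among the singular points: 7/9.
At the order-1 pole -7/9 set g(ν) = (ν - (-7/9))*f(ν) = 2/(ν - 5/2)**3.
Simple pole: residue = g(a) at a = -7/9, which is -11664/205379.
At the order-3 pole 5/2 set g(ν) = (ν - (5/2))^3*f(ν) = 2/(ν + 7/9).
Order-3 pole: residue = g''(a)/2; g''(5/2) = 23328/205379, so the residue is 11664/205379.
List the singular points by increasing real part (a conjugate pair: the negative imaginary part first).


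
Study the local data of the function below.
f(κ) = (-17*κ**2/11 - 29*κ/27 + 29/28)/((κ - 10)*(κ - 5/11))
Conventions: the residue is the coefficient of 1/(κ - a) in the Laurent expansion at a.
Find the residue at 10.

At the order-1 pole 10 set g(κ) = (κ - (10))*f(κ) = (-17*κ**2/11 - 29*κ/27 + 29/28)/(κ - 5/11).
Simple pole: residue = g(a) at a = 10, which is -1365907/79380.

The residue is -1365907/79380.


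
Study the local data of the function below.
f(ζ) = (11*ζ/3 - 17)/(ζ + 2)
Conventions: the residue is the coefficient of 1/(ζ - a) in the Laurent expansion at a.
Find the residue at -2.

The residue is -73/3.

At the order-1 pole -2 set g(ζ) = (ζ - (-2))*f(ζ) = 11*ζ/3 - 17.
Simple pole: residue = g(a) at a = -2, which is -73/3.


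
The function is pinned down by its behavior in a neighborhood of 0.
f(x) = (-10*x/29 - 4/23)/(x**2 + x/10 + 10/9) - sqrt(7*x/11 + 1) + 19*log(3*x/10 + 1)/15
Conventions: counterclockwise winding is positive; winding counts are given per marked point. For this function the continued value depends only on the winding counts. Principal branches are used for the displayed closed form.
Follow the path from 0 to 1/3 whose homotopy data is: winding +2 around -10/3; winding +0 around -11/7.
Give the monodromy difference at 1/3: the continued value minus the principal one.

The rational part is single-valued and drops out of the difference; each branch term changes only by its own monodromy.
(-1)*sqrt(1 - x/(-11/7)): winding +0 is even, the square root returns to the same sheet, contribution 0.
(19/15)*log(1 - x/(-10/3)): each positive loop around -10/3 adds 2*pi*i to the log, so winding +2 contributes (19/15)*(2)*2*pi*i = (76/15)*pi*i.
Summing the contributions at x = 1/3 gives (76/15)*pi*i.

Continued minus principal equals (76/15)*pi*i.


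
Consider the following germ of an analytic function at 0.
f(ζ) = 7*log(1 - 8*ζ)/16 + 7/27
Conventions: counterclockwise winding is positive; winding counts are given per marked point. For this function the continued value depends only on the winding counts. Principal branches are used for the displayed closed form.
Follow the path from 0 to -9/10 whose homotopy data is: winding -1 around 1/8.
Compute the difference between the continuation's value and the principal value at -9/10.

Continued minus principal equals -(7/8)*pi*i.

The rational part is single-valued and drops out of the difference; each branch term changes only by its own monodromy.
(7/16)*log(1 - ζ/(1/8)): each positive loop around 1/8 adds 2*pi*i to the log, so winding -1 contributes (7/16)*(-1)*2*pi*i = -(7/8)*pi*i.
Summing the contributions at ζ = -9/10 gives -(7/8)*pi*i.


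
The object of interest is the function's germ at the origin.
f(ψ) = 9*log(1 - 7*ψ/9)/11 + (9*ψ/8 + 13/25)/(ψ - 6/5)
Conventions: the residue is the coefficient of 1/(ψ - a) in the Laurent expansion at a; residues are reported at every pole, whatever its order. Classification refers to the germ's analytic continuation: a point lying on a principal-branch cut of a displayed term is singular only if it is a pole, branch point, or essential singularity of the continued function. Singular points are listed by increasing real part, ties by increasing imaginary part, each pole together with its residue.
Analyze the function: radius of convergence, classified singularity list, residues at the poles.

Denominator factor (ψ - 6/5): pole of order 1 at 6/5, modulus 6/5.
Branch term (9/11)*log(1 - ψ/(9/7)): its argument vanishes at ψ = 9/7, a logarithmic branch point, modulus 9/7.
The radius of convergence is the smallest modulus among the singular points: 6/5.
The branch term is analytic at 6/5 and contributes nothing to the residue; only the rational part matters.
At the order-1 pole 6/5 set g(ψ) = (ψ - (6/5))*(rational part) = 9*ψ/8 + 13/25.
Simple pole: residue = g(a) at a = 6/5, which is 187/100.
List the singular points by increasing real part (a conjugate pair: the negative imaginary part first).

Radius of convergence at 0: 6/5.
At 6/5: a pole of order 1; residue 187/100.
At 9/7: a logarithmic branch point.


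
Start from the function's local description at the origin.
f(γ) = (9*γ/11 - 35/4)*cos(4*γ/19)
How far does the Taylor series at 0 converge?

The radius of convergence is infinite.

The factor cos(4*γ/19) is entire and contributes no finite singular point.
The polynomial part has no poles.
No finite singular points: the Taylor series at 0 converges everywhere.


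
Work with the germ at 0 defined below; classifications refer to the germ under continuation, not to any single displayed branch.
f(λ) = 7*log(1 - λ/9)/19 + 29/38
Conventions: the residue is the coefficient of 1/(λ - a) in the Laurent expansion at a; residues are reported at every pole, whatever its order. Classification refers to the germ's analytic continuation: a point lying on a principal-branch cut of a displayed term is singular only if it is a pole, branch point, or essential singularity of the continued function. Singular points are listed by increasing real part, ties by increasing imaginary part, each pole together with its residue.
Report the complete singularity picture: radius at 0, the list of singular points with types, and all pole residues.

Radius of convergence at 0: 9.
At 9: a logarithmic branch point.

Branch term (7/19)*log(1 - λ/(9)): its argument vanishes at λ = 9, a logarithmic branch point, modulus 9.
The radius of convergence is the smallest modulus among the singular points: 9.


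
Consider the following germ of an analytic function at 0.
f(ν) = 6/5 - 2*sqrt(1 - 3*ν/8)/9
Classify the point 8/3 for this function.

The point is an algebraic (square-root) branch point.

The term (-2/9)*sqrt(1 - ν/(8/3)) has argument 1 - 8/3/(8/3) = 0 at 8/3: a square-root (algebraic, two-sheeted) branch point; the remaining terms are analytic or single-valued there.


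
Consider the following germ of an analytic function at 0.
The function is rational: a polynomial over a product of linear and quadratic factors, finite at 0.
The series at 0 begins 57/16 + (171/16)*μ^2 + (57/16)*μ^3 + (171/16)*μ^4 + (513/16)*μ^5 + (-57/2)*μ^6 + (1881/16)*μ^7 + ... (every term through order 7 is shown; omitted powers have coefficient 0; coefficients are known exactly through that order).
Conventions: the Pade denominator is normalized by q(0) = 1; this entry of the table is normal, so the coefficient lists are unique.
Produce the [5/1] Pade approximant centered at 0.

Taylor coefficients needed (read off): a_0 = 57/16, a_1 = 0, a_2 = 171/16, a_3 = 57/16, a_4 = 171/16, a_5 = 513/16, a_6 = -57/2.
Write the denominator as Q(μ) = 1 + q1*μ. Requiring Q*f - P = O(μ^7) with deg P <= 5 kills the coefficients of μ^6..μ^6 in Q*f:
  μ^6: a_6 + q1*a_5 = 0, i.e. -57/2 + (513/16)*q1 = 0.
Solving this linear system: q1 = 8/9.
The numerator is Q*f truncated at degree 5: P0 = a_0 = 57/16; P1 = a_1 + q1*a_0 = 19/6; P2 = a_2 + q1*a_1 = 171/16; P3 = a_3 + q1*a_2 = 209/16; P4 = a_4 + q1*a_3 = 665/48; P5 = a_5 + q1*a_4 = 665/16.

The Pade approximant has numerator coefficients [57/16, 19/6, 171/16, 209/16, 665/48, 665/16]; denominator coefficients [1, 8/9].


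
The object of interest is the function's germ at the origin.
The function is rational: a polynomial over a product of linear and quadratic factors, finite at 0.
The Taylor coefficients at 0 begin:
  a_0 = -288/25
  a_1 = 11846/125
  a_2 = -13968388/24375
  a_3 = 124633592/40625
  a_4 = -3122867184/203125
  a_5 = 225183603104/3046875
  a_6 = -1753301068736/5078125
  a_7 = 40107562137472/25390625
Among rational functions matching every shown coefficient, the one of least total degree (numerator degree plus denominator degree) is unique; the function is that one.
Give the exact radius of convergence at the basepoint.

No rational of total degree below 5 reproduces all 8 coefficients; solving the [2/3] Pade equations on them gives f(δ) = (11*δ**2/39 - 5*δ/16 - 9/5)/((δ + 1/4)**2*(δ + 5/2)), whose expansion matches every shown term.
Denominator factor (δ + 1/4)^2: pole of order 2 at -1/4, modulus 1/4.
Denominator factor (δ + 5/2): pole of order 1 at -5/2, modulus 5/2.
The radius of convergence is the smallest modulus among the singular points: 1/4.

The radius of convergence is 1/4.


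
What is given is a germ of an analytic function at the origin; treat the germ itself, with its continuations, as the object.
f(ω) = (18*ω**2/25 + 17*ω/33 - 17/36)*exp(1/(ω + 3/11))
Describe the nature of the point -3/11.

The exponent 1/(ω - (-3/11)) has a pole at -3/11, so exp(1/(ω - (-3/11))) takes every nonzero value near it: an essential singularity (not a pole of any order).

The point is an essential singularity.


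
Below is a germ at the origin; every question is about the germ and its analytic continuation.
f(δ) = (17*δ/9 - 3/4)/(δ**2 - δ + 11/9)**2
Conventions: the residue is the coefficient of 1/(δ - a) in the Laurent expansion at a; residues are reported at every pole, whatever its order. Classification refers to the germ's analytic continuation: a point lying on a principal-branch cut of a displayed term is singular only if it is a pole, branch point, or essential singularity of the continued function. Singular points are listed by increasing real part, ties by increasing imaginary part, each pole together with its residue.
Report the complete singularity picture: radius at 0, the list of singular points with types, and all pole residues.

Radius of convergence at 0: (1/3)*sqrt(11).
At (1/2) - ((1/6)*sqrt(35))*i: a pole of order 2; residue ((3/350)*sqrt(35))*i.
At (1/2) + ((1/6)*sqrt(35))*i: a pole of order 2; residue -((3/350)*sqrt(35))*i.

Denominator factor (δ**2 - δ + 11/9)^2: discriminant -35/9, complex-conjugate roots (1/2) + ((1/6)*sqrt(35))*i and (1/2) - ((1/6)*sqrt(35))*i; poles of order 2, moduli (1/3)*sqrt(11) and (1/3)*sqrt(11).
The radius of convergence is the smallest modulus among the singular points: (1/3)*sqrt(11).
The factor δ**2 - δ + 11/9 splits as (δ - a)(δ - a') with a = (1/2) - ((1/6)*sqrt(35))*i, a' = (1/2) + ((1/6)*sqrt(35))*i. At the order-2 pole a set g(δ) = (δ - a)^2*f(δ) = [17*δ/9 - 3/4] / (δ - a')^2.
Order-2 pole: residue = g'(a); g'((1/2) - ((1/6)*sqrt(35))*i) = ((3/350)*sqrt(35))*i, so the residue is ((3/350)*sqrt(35))*i.
The factor δ**2 - δ + 11/9 splits as (δ - a)(δ - a') with a = (1/2) + ((1/6)*sqrt(35))*i, a' = (1/2) - ((1/6)*sqrt(35))*i. At the order-2 pole a set g(δ) = (δ - a)^2*f(δ) = [17*δ/9 - 3/4] / (δ - a')^2.
Order-2 pole: residue = g'(a); g'((1/2) + ((1/6)*sqrt(35))*i) = -((3/350)*sqrt(35))*i, so the residue is -((3/350)*sqrt(35))*i.
List the singular points by increasing real part (a conjugate pair: the negative imaginary part first).


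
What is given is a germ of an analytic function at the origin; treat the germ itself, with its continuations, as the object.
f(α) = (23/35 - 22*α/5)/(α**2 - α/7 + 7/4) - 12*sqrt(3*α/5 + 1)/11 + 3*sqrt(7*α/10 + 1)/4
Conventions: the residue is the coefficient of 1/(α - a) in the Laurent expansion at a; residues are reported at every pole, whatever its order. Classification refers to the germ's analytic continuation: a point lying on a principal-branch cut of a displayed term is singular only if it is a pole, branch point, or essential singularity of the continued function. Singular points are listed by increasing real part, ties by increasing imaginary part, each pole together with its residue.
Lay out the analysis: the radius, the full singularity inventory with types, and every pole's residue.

Denominator factor (α**2 - α/7 + 7/4): discriminant -342/49, complex-conjugate roots (1/14) + ((3/14)*sqrt(38))*i and (1/14) - ((3/14)*sqrt(38))*i; poles of order 1, moduli (1/2)*sqrt(7) and (1/2)*sqrt(7).
Branch term (-12/11)*sqrt(1 - α/(-5/3)): its argument vanishes at α = -5/3, a square-root branch point, modulus 5/3.
Branch term (3/4)*sqrt(1 - α/(-10/7)): its argument vanishes at α = -10/7, a square-root branch point, modulus 10/7.
The radius of convergence is the smallest modulus among the singular points: (1/2)*sqrt(7).
The branch terms are analytic at (1/14) - ((3/14)*sqrt(38))*i and contribute nothing to the residue; only the rational part matters.
The factor α**2 - α/7 + 7/4 splits as (α - a)(α - a') with a = (1/14) - ((3/14)*sqrt(38))*i, a' = (1/14) + ((3/14)*sqrt(38))*i. At the order-1 pole a set g(α) = (α - a)*(rational part) = [23/35 - 22*α/5] / (α - a').
Simple pole: residue = g(a) at a = (1/14) - ((3/14)*sqrt(38))*i, which is (-11/5) + ((2/95)*sqrt(38))*i.
The branch terms are analytic at (1/14) + ((3/14)*sqrt(38))*i and contribute nothing to the residue; only the rational part matters.
The factor α**2 - α/7 + 7/4 splits as (α - a)(α - a') with a = (1/14) + ((3/14)*sqrt(38))*i, a' = (1/14) - ((3/14)*sqrt(38))*i. At the order-1 pole a set g(α) = (α - a)*(rational part) = [23/35 - 22*α/5] / (α - a').
Simple pole: residue = g(a) at a = (1/14) + ((3/14)*sqrt(38))*i, which is (-11/5) - ((2/95)*sqrt(38))*i.
List the singular points by increasing real part (a conjugate pair: the negative imaginary part first).

Radius of convergence at 0: (1/2)*sqrt(7).
At -5/3: an algebraic (square-root) branch point.
At -10/7: an algebraic (square-root) branch point.
At (1/14) - ((3/14)*sqrt(38))*i: a pole of order 1; residue (-11/5) + ((2/95)*sqrt(38))*i.
At (1/14) + ((3/14)*sqrt(38))*i: a pole of order 1; residue (-11/5) - ((2/95)*sqrt(38))*i.


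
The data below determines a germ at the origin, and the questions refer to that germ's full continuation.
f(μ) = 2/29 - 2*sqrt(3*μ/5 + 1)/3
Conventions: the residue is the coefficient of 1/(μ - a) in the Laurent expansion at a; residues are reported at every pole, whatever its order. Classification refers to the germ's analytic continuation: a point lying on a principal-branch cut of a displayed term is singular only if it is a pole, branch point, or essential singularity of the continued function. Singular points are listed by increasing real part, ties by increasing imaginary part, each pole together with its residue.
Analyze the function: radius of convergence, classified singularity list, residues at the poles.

Branch term (-2/3)*sqrt(1 - μ/(-5/3)): its argument vanishes at μ = -5/3, a square-root branch point, modulus 5/3.
The radius of convergence is the smallest modulus among the singular points: 5/3.

Radius of convergence at 0: 5/3.
At -5/3: an algebraic (square-root) branch point.


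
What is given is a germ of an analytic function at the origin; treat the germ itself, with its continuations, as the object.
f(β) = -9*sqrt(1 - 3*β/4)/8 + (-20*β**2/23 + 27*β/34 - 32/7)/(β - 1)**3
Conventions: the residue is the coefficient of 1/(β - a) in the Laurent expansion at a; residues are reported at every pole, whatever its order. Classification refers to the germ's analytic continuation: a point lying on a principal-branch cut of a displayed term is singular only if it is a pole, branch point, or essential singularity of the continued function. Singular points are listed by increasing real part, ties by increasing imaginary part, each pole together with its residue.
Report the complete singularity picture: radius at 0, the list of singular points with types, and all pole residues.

Denominator factor (β - 1)^3: pole of order 3 at 1, modulus 1.
Branch term (-9/8)*sqrt(1 - β/(4/3)): its argument vanishes at β = 4/3, a square-root branch point, modulus 4/3.
The radius of convergence is the smallest modulus among the singular points: 1.
The branch term is analytic at 1 and contributes nothing to the residue; only the rational part matters.
At the order-3 pole 1 set g(β) = (β - (1))^3*(rational part) = -20*β**2/23 + 27*β/34 - 32/7.
Order-3 pole: residue = g''(a)/2; g''(1) = -40/23, so the residue is -20/23.
List the singular points by increasing real part (a conjugate pair: the negative imaginary part first).

Radius of convergence at 0: 1.
At 1: a pole of order 3; residue -20/23.
At 4/3: an algebraic (square-root) branch point.


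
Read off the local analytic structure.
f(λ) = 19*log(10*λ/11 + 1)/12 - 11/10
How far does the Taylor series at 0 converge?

Branch term (19/12)*log(1 - λ/(-11/10)): its argument vanishes at λ = -11/10, a logarithmic branch point, modulus 11/10.
The radius of convergence is the smallest modulus among the singular points: 11/10.

The radius of convergence is 11/10.


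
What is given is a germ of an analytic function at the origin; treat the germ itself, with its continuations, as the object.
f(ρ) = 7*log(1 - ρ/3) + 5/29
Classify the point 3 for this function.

The term (7)*log(1 - ρ/(3)) has argument 1 - 3/(3) = 0 at 3: a logarithmic (infinitely-sheeted) branch point; the remaining terms are analytic or single-valued there.

The point is a logarithmic branch point.


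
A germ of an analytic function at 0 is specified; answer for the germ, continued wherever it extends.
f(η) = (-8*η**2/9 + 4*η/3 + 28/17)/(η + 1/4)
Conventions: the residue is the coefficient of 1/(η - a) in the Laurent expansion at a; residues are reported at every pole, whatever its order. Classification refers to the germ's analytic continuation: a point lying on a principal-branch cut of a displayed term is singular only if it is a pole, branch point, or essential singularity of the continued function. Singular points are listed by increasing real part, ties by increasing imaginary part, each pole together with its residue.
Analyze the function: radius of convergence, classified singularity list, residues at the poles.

Denominator factor (η + 1/4): pole of order 1 at -1/4, modulus 1/4.
The radius of convergence is the smallest modulus among the singular points: 1/4.
At the order-1 pole -1/4 set g(η) = (η - (-1/4))*f(η) = -8*η**2/9 + 4*η/3 + 28/17.
Simple pole: residue = g(a) at a = -1/4, which is 385/306.

Radius of convergence at 0: 1/4.
At -1/4: a pole of order 1; residue 385/306.


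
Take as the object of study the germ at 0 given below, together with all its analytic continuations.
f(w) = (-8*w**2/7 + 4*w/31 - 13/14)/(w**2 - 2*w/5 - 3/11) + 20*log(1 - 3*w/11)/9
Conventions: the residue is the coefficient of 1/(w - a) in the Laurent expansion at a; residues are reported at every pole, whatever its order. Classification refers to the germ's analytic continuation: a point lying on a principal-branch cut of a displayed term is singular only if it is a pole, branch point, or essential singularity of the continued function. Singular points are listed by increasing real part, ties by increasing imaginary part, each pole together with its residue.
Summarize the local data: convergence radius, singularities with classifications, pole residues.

Radius of convergence at 0: -1/5 + (1/55)*sqrt(946).
At 1/5 - (1/55)*sqrt(946): a pole of order 1; residue -178/1085 + (155857/4105640)*sqrt(946).
At 1/5 + (1/55)*sqrt(946): a pole of order 1; residue -178/1085 - (155857/4105640)*sqrt(946).
At 11/3: a logarithmic branch point.

Denominator factor (w**2 - 2*w/5 - 3/11): discriminant 344/275, real irrational roots 1/5 + (1/55)*sqrt(946) and 1/5 - (1/55)*sqrt(946); poles of order 1, moduli 1/5 + (1/55)*sqrt(946) and -1/5 + (1/55)*sqrt(946).
Branch term (20/9)*log(1 - w/(11/3)): its argument vanishes at w = 11/3, a logarithmic branch point, modulus 11/3.
The radius of convergence is the smallest modulus among the singular points: -1/5 + (1/55)*sqrt(946).
The branch term is analytic at 1/5 - (1/55)*sqrt(946) and contributes nothing to the residue; only the rational part matters.
The factor w**2 - 2*w/5 - 3/11 splits as (w - a)(w - a') with a = 1/5 - (1/55)*sqrt(946), a' = 1/5 + (1/55)*sqrt(946). At the order-1 pole a set g(w) = (w - a)*(rational part) = [-8*w**2/7 + 4*w/31 - 13/14] / (w - a').
Simple pole: residue = g(a) at a = 1/5 - (1/55)*sqrt(946), which is -178/1085 + (155857/4105640)*sqrt(946).
The branch term is analytic at 1/5 + (1/55)*sqrt(946) and contributes nothing to the residue; only the rational part matters.
The factor w**2 - 2*w/5 - 3/11 splits as (w - a)(w - a') with a = 1/5 + (1/55)*sqrt(946), a' = 1/5 - (1/55)*sqrt(946). At the order-1 pole a set g(w) = (w - a)*(rational part) = [-8*w**2/7 + 4*w/31 - 13/14] / (w - a').
Simple pole: residue = g(a) at a = 1/5 + (1/55)*sqrt(946), which is -178/1085 - (155857/4105640)*sqrt(946).
List the singular points by increasing real part (a conjugate pair: the negative imaginary part first).


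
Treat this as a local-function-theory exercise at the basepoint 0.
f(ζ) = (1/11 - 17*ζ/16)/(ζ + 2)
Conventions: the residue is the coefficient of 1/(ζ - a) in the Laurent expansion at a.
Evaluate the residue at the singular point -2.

At the order-1 pole -2 set g(ζ) = (ζ - (-2))*f(ζ) = 1/11 - 17*ζ/16.
Simple pole: residue = g(a) at a = -2, which is 195/88.

The residue is 195/88.


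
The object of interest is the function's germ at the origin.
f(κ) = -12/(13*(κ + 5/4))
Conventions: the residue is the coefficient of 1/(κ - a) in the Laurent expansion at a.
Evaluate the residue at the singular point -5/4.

The residue is -12/13.

At the order-1 pole -5/4 set g(κ) = (κ - (-5/4))*f(κ) = -12/13.
Simple pole: residue = g(a) at a = -5/4, which is -12/13.


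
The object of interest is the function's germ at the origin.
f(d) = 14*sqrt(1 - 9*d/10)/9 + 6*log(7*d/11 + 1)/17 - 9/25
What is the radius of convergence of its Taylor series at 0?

Branch term (6/17)*log(1 - d/(-11/7)): its argument vanishes at d = -11/7, a logarithmic branch point, modulus 11/7.
Branch term (14/9)*sqrt(1 - d/(10/9)): its argument vanishes at d = 10/9, a square-root branch point, modulus 10/9.
The radius of convergence is the smallest modulus among the singular points: 10/9.

The radius of convergence is 10/9.


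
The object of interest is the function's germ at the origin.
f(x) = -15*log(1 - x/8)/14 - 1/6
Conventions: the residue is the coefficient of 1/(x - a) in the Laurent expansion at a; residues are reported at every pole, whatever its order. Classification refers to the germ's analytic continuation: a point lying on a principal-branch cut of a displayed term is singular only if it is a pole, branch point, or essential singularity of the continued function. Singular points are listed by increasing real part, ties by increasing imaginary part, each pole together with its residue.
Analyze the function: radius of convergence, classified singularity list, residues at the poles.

Radius of convergence at 0: 8.
At 8: a logarithmic branch point.

Branch term (-15/14)*log(1 - x/(8)): its argument vanishes at x = 8, a logarithmic branch point, modulus 8.
The radius of convergence is the smallest modulus among the singular points: 8.


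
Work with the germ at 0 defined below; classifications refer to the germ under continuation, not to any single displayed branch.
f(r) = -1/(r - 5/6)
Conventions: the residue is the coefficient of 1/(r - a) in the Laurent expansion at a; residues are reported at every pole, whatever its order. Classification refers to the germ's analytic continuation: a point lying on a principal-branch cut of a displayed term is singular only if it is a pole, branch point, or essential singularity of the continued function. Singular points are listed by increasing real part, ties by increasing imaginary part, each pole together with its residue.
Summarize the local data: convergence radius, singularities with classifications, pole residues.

Radius of convergence at 0: 5/6.
At 5/6: a pole of order 1; residue -1.

Denominator factor (r - 5/6): pole of order 1 at 5/6, modulus 5/6.
The radius of convergence is the smallest modulus among the singular points: 5/6.
At the order-1 pole 5/6 set g(r) = (r - (5/6))*f(r) = -1.
Simple pole: residue = g(a) at a = 5/6, which is -1.


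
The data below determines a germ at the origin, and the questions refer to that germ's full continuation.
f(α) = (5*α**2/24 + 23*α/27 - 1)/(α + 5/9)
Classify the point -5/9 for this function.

The denominator factor α + 5/9 vanishes at -5/9 and appears to the power 1; the numerator there equals -913/648, nonzero, and no other factor vanishes.
Hence a pole whose order is the multiplicity, 1.

The point is a pole of order 1.


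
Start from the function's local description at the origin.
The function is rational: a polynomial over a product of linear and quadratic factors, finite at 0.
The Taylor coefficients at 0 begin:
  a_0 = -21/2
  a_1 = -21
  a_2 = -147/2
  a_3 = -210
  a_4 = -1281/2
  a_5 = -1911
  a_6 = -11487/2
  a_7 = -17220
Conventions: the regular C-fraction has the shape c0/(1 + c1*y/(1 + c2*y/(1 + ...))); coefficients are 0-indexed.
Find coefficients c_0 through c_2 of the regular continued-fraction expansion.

Taylor coefficients (read off): a_0 = -21/2, a_1 = -21, a_2 = -147/2.
c0 = a_0 = -21/2. Peel one level at a time: if S = 1 + c*y/S' with S'(0) = 1, then c is the y-coefficient of S and S' = c*y/(S - 1).
S_1 = c0/f = 1 + (-2)*y + (-3)*y^2 + ...; c1 = -2.
S_2 = c1*y/(S_1 - 1) = 1 + (-3/2)*y + ...; c2 = -3/2.

The regular C-fraction coefficients are [-21/2, -2, -3/2].


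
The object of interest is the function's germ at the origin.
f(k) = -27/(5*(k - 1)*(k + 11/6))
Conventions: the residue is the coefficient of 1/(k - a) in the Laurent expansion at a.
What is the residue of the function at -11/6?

At the order-1 pole -11/6 set g(k) = (k - (-11/6))*f(k) = -27/(5*(k - 1)).
Simple pole: residue = g(a) at a = -11/6, which is 162/85.

The residue is 162/85.


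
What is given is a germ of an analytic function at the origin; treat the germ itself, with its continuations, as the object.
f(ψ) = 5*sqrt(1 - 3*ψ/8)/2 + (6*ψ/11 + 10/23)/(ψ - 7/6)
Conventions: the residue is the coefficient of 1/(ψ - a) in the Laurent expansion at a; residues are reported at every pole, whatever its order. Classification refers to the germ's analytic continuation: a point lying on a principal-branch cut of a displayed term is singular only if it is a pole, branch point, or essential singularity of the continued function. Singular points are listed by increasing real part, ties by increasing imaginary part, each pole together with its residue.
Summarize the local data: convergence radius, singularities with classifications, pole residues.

Denominator factor (ψ - 7/6): pole of order 1 at 7/6, modulus 7/6.
Branch term (5/2)*sqrt(1 - ψ/(8/3)): its argument vanishes at ψ = 8/3, a square-root branch point, modulus 8/3.
The radius of convergence is the smallest modulus among the singular points: 7/6.
The branch term is analytic at 7/6 and contributes nothing to the residue; only the rational part matters.
At the order-1 pole 7/6 set g(ψ) = (ψ - (7/6))*(rational part) = 6*ψ/11 + 10/23.
Simple pole: residue = g(a) at a = 7/6, which is 271/253.
List the singular points by increasing real part (a conjugate pair: the negative imaginary part first).

Radius of convergence at 0: 7/6.
At 7/6: a pole of order 1; residue 271/253.
At 8/3: an algebraic (square-root) branch point.


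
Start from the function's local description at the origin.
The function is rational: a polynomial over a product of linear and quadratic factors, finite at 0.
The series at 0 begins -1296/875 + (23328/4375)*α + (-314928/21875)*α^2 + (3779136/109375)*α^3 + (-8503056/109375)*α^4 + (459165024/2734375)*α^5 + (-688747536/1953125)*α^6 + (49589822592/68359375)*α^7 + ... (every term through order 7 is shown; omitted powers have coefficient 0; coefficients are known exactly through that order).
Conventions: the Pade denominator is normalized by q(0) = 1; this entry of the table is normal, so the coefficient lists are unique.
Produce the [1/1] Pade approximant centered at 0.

The Pade approximant has numerator coefficients [-1296/875, 5832/4375]; denominator coefficients [1, 27/10].

Taylor coefficients needed (read off): a_0 = -1296/875, a_1 = 23328/4375, a_2 = -314928/21875.
Write the denominator as Q(α) = 1 + q1*α. Requiring Q*f - P = O(α^3) with deg P <= 1 kills the coefficients of α^2..α^2 in Q*f:
  α^2: a_2 + q1*a_1 = 0, i.e. -314928/21875 + (23328/4375)*q1 = 0.
Solving this linear system: q1 = 27/10.
The numerator is Q*f truncated at degree 1: P0 = a_0 = -1296/875; P1 = a_1 + q1*a_0 = 5832/4375.


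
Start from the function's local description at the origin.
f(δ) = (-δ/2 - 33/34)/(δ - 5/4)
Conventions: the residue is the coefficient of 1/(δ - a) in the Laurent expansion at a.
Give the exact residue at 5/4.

The residue is -217/136.

At the order-1 pole 5/4 set g(δ) = (δ - (5/4))*f(δ) = -δ/2 - 33/34.
Simple pole: residue = g(a) at a = 5/4, which is -217/136.


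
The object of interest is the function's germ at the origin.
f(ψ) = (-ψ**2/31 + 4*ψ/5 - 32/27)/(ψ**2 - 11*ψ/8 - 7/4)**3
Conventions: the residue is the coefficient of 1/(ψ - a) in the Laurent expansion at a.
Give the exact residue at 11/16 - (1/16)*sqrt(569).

The factor ψ**2 - 11*ψ/8 - 7/4 splits as (ψ - a)(ψ - a') with a = 11/16 - (1/16)*sqrt(569), a' = 11/16 + (1/16)*sqrt(569). At the order-3 pole a set g(ψ) = (ψ - a)^3*f(ψ) = [-ψ**2/31 + 4*ψ/5 - 32/27] / (ψ - a')^3.
Order-3 pole: residue = g''(a)/2; g''(11/16 - (1/16)*sqrt(569)) = (343675904/256986912555)*sqrt(569), so the residue is (171837952/256986912555)*sqrt(569).

The residue is (171837952/256986912555)*sqrt(569).


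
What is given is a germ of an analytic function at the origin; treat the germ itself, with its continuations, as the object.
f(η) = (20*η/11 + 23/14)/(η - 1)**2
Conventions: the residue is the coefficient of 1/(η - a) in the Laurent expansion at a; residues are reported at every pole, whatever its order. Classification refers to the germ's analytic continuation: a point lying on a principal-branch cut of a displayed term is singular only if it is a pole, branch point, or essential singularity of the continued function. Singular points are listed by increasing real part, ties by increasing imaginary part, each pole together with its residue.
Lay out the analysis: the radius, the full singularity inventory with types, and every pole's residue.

Denominator factor (η - 1)^2: pole of order 2 at 1, modulus 1.
The radius of convergence is the smallest modulus among the singular points: 1.
At the order-2 pole 1 set g(η) = (η - (1))^2*f(η) = 20*η/11 + 23/14.
Order-2 pole: residue = g'(a); g'(1) = 20/11, so the residue is 20/11.

Radius of convergence at 0: 1.
At 1: a pole of order 2; residue 20/11.


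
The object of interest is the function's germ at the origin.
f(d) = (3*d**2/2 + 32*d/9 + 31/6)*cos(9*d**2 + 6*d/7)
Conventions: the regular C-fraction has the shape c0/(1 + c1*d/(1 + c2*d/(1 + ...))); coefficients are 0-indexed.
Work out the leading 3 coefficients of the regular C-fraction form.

Taylor coefficients (expand at 0): a_0 = 31/6, a_1 = 32/9, a_2 = -39/98.
c0 = a_0 = 31/6. Peel one level at a time: if S = 1 + c*d/S' with S'(0) = 1, then c is the d-coefficient of S and S' = c*d/(S - 1).
S_1 = c0/f = 1 + (-64/93)*d + (233347/423801)*d^2 + ...; c1 = -64/93.
S_2 = c1*d/(S_1 - 1) = 1 + (233347/291648)*d + ...; c2 = 233347/291648.

The regular C-fraction coefficients are [31/6, -64/93, 233347/291648].


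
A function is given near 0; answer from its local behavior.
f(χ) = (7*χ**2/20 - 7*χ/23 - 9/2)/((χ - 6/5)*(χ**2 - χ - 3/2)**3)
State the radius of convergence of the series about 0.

The radius of convergence is -1/2 + (1/2)*sqrt(7).

Denominator factor (χ**2 - χ - 3/2)^3: discriminant 7, real irrational roots 1/2 + (1/2)*sqrt(7) and 1/2 - (1/2)*sqrt(7); poles of order 3, moduli 1/2 + (1/2)*sqrt(7) and -1/2 + (1/2)*sqrt(7).
Denominator factor (χ - 6/5): pole of order 1 at 6/5, modulus 6/5.
The radius of convergence is the smallest modulus among the singular points: -1/2 + (1/2)*sqrt(7).
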